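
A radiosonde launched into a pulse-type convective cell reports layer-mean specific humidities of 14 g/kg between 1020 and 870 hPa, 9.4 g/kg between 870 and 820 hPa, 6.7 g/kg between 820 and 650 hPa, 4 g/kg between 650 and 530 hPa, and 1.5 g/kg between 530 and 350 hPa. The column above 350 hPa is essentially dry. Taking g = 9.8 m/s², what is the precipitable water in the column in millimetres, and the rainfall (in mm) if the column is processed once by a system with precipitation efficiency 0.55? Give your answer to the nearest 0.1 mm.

Precipitable water is the column-integrated vapour mass per unit area: PW = (1/g) Σ q̄ Δp, with q in kg/kg and Δp in Pa (1 kg/m² of water = 1 mm).
Layer 1020–870 hPa: Δp = 150 hPa = 15000 Pa, q̄ = 0.014 kg/kg → 0.014 × 15000 / 9.8 = 21.43 mm
Layer 870–820 hPa: Δp = 50 hPa = 5000 Pa, q̄ = 0.0094 kg/kg → 0.0094 × 5000 / 9.8 = 4.80 mm
Layer 820–650 hPa: Δp = 170 hPa = 17000 Pa, q̄ = 0.0067 kg/kg → 0.0067 × 17000 / 9.8 = 11.62 mm
Layer 650–530 hPa: Δp = 120 hPa = 12000 Pa, q̄ = 0.004 kg/kg → 0.004 × 12000 / 9.8 = 4.90 mm
Layer 530–350 hPa: Δp = 180 hPa = 18000 Pa, q̄ = 0.0015 kg/kg → 0.0015 × 18000 / 9.8 = 2.76 mm
PW = 21.43 + 4.80 + 11.62 + 4.90 + 2.76 = 45.51 ≈ 45.5 mm.
Rainfall = ε × PW = 0.55 × 45.5 = 25.0 mm.

PW ≈ 45.5 mm; rainfall ≈ 25.0 mm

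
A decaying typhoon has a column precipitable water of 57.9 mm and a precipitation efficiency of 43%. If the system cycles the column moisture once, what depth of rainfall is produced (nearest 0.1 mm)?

Rainfall = ε × PW = 0.43 × 57.9 = 24.9 mm.

rainfall ≈ 24.9 mm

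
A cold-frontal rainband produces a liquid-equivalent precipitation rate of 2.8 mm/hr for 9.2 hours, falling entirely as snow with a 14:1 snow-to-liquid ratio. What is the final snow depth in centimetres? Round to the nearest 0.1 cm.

snow depth ≈ 36.1 cm

Liquid-equivalent depth = 2.8 × 9.2 = 25.76 mm.
Snow depth = 25.76 mm × 14 = 360.64 mm = 36.1 cm.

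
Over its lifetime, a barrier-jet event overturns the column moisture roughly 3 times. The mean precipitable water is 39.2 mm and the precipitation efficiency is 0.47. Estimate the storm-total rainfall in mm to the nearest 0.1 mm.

Each cycle deposits ε × PW = 0.47 × 39.2 = 18.424 mm.
Over 3 cycles: 3 × 18.424 = 55.3 mm.

rainfall ≈ 55.3 mm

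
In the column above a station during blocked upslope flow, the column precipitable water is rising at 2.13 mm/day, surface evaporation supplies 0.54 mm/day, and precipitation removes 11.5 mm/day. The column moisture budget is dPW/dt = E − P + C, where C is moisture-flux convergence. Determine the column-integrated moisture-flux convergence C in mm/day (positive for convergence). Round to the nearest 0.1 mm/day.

dPW/dt = +2.13 mm/day.
C = dPW/dt − E + P = (+2.13) − 0.54 + 11.5 = 13.1 mm/day.

C ≈ 13.1 mm/day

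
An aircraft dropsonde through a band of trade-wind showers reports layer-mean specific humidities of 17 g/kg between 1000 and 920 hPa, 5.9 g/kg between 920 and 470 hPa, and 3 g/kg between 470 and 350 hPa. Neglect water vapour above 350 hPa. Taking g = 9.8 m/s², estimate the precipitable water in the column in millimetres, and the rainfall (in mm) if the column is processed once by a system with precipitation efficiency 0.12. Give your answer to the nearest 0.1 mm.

Precipitable water is the column-integrated vapour mass per unit area: PW = (1/g) Σ q̄ Δp, with q in kg/kg and Δp in Pa (1 kg/m² of water = 1 mm).
Layer 1000–920 hPa: Δp = 80 hPa = 8000 Pa, q̄ = 0.017 kg/kg → 0.017 × 8000 / 9.8 = 13.88 mm
Layer 920–470 hPa: Δp = 450 hPa = 45000 Pa, q̄ = 0.0059 kg/kg → 0.0059 × 45000 / 9.8 = 27.09 mm
Layer 470–350 hPa: Δp = 120 hPa = 12000 Pa, q̄ = 0.003 kg/kg → 0.003 × 12000 / 9.8 = 3.67 mm
PW = 13.88 + 27.09 + 3.67 = 44.64 ≈ 44.6 mm.
Rainfall = ε × PW = 0.12 × 44.6 = 5.4 mm.

PW ≈ 44.6 mm; rainfall ≈ 5.4 mm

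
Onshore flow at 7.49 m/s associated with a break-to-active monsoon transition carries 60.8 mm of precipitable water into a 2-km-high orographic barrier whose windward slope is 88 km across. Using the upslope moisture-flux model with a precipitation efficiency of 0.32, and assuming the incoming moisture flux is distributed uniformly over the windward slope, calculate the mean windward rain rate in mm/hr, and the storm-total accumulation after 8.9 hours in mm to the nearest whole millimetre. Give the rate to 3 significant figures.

R ≈ 5.96 mm/hr; total ≈ 53 mm

Incoming column moisture flux per unit ridge length: F = V × PW = 7.49 × 60.8 = 455.392 mm·m/s.
Spread over the 88 km slope with efficiency ε = 0.32: R = ε·F/W = 0.32 × 455.392 / 88000 m = 1.656e-03 mm/s.
R = 1.656e-03 × 3600 = 5.96 mm/hr.
Over 8.9 h: total = 5.96 × 8.9 = 53.044 ≈ 53 mm.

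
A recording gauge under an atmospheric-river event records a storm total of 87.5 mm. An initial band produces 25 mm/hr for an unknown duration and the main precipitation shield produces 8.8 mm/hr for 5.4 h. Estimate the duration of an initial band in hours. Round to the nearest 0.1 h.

Known phases: 8.8 × 5.4 = 47.52 mm.
Remaining depth = 87.5 − 47.52 = 39.98 mm.
Duration = 39.98 / 25 = 1.6 h.

duration ≈ 1.6 h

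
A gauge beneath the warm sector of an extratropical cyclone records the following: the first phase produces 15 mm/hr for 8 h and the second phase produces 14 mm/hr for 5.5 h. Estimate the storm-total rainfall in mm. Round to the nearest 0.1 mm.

total ≈ 197.0 mm

Total = Σ Rᵢ Δtᵢ = 15 × 8 + 14 × 5.5
      = 120 + 77 = 197.0 mm.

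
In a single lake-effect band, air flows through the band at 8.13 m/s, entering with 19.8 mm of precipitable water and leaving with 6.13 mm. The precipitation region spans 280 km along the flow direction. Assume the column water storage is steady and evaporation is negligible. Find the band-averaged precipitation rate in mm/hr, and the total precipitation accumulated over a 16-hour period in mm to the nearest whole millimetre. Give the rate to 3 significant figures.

Column moisture flux per unit crosswind length is F = V × PW.
Inflow: F_in = 8.13 × 19.8 = 160.974 mm·m/s
Outflow: F_out = 8.13 × 6.13 = 49.8369 mm·m/s
Steady-state rate R = (F_in − F_out)/L = (160.974 − 49.8369) / 280000 m = 3.969e-04 mm/s.
R = 3.969e-04 × 3600 = 1.43 mm/hr.
Over 16 h: total = 1.43 × 16 = 22.88 ≈ 23 mm.

R ≈ 1.43 mm/hr; total ≈ 23 mm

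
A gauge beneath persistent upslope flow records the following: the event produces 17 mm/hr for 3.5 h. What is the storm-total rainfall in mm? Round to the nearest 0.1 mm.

Total = Σ Rᵢ Δtᵢ = 17 × 3.5
      = 59.5 = 59.5 mm.

total ≈ 59.5 mm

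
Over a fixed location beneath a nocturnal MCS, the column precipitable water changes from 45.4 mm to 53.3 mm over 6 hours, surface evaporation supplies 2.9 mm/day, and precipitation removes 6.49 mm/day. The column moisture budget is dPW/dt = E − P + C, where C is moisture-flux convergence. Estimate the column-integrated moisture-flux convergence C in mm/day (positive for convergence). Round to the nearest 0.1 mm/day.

C ≈ 35.2 mm/day

dPW/dt = (53.3 − 45.4) mm / (6/24 day) = +31.600 mm/day.
C = dPW/dt − E + P = (+31.600) − 2.9 + 6.49 = 35.2 mm/day.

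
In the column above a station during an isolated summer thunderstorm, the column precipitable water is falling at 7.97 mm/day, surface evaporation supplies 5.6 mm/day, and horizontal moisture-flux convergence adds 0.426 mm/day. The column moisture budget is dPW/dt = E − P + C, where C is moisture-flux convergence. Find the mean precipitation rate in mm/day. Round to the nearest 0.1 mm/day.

dPW/dt = -7.97 mm/day.
P = E + C − dPW/dt = 5.6 + (0.426) − (-7.97) = 14.0 mm/day.

P ≈ 14.0 mm/day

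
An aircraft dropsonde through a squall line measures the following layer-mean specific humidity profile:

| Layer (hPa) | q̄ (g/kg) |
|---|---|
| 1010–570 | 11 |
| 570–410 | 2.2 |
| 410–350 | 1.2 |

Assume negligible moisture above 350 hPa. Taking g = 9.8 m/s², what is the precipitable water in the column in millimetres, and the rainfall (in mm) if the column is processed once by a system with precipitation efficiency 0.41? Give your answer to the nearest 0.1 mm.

Precipitable water is the column-integrated vapour mass per unit area: PW = (1/g) Σ q̄ Δp, with q in kg/kg and Δp in Pa (1 kg/m² of water = 1 mm).
Layer 1010–570 hPa: Δp = 440 hPa = 44000 Pa, q̄ = 0.011 kg/kg → 0.011 × 44000 / 9.8 = 49.39 mm
Layer 570–410 hPa: Δp = 160 hPa = 16000 Pa, q̄ = 0.0022 kg/kg → 0.0022 × 16000 / 9.8 = 3.59 mm
Layer 410–350 hPa: Δp = 60 hPa = 6000 Pa, q̄ = 0.0012 kg/kg → 0.0012 × 6000 / 9.8 = 0.73 mm
PW = 49.39 + 3.59 + 0.73 = 53.71 ≈ 53.7 mm.
Rainfall = ε × PW = 0.41 × 53.7 = 22.0 mm.

PW ≈ 53.7 mm; rainfall ≈ 22.0 mm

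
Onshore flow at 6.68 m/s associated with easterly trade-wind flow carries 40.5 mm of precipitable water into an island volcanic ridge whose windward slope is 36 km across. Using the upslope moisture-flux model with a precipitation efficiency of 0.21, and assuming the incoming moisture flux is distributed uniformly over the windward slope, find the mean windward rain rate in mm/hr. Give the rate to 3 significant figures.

R ≈ 5.68 mm/hr

Incoming column moisture flux per unit ridge length: F = V × PW = 6.68 × 40.5 = 270.54 mm·m/s.
Spread over the 36 km slope with efficiency ε = 0.21: R = ε·F/W = 0.21 × 270.54 / 36000 m = 1.578e-03 mm/s.
R = 1.578e-03 × 3600 = 5.68 mm/hr.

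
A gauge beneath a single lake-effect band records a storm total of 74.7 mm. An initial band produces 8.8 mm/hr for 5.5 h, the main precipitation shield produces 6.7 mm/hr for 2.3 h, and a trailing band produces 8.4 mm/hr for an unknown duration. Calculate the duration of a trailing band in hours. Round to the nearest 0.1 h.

duration ≈ 1.3 h

Known phases: 8.8 × 5.5 + 6.7 × 2.3 = 48.4 + 15.41 = 63.81 mm.
Remaining depth = 74.7 − 63.81 = 10.89 mm.
Duration = 10.89 / 8.4 = 1.3 h.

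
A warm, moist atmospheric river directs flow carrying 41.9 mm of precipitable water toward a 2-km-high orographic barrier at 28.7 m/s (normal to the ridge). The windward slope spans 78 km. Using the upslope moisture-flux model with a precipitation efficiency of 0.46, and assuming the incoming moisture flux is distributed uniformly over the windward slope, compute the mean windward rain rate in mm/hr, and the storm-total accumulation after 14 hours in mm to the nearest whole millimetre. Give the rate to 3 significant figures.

Incoming column moisture flux per unit ridge length: F = V × PW = 28.7 × 41.9 = 1202.53 mm·m/s.
Spread over the 78 km slope with efficiency ε = 0.46: R = ε·F/W = 0.46 × 1202.53 / 78000 m = 7.092e-03 mm/s.
R = 7.092e-03 × 3600 = 25.5 mm/hr.
Over 14 h: total = 25.5 × 14 = 357 mm.

R ≈ 25.5 mm/hr; total ≈ 357 mm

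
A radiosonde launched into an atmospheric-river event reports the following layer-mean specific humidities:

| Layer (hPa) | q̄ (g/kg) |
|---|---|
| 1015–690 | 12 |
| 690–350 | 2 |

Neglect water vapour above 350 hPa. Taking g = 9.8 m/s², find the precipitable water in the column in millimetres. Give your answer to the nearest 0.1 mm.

PW ≈ 46.7 mm

Precipitable water is the column-integrated vapour mass per unit area: PW = (1/g) Σ q̄ Δp, with q in kg/kg and Δp in Pa (1 kg/m² of water = 1 mm).
Layer 1015–690 hPa: Δp = 325 hPa = 32500 Pa, q̄ = 0.012 kg/kg → 0.012 × 32500 / 9.8 = 39.80 mm
Layer 690–350 hPa: Δp = 340 hPa = 34000 Pa, q̄ = 0.002 kg/kg → 0.002 × 34000 / 9.8 = 6.94 mm
PW = 39.80 + 6.94 = 46.74 ≈ 46.7 mm.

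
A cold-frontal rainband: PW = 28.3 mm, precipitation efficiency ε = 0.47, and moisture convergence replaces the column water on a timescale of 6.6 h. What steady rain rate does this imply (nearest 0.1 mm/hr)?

Each overturning extracts ε × PW = 0.47 × 28.3 = 13.301 mm.
Rate = ε·PW / τ = 13.301 / 6.6 h = 2.0 mm/hr.

R ≈ 2.0 mm/hr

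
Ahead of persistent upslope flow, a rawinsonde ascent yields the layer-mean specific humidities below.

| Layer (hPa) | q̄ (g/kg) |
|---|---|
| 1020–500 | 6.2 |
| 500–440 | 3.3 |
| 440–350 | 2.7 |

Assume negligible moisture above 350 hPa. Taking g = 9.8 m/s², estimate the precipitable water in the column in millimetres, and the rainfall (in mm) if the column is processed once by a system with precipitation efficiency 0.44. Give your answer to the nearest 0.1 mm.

Precipitable water is the column-integrated vapour mass per unit area: PW = (1/g) Σ q̄ Δp, with q in kg/kg and Δp in Pa (1 kg/m² of water = 1 mm).
Layer 1020–500 hPa: Δp = 520 hPa = 52000 Pa, q̄ = 0.0062 kg/kg → 0.0062 × 52000 / 9.8 = 32.90 mm
Layer 500–440 hPa: Δp = 60 hPa = 6000 Pa, q̄ = 0.0033 kg/kg → 0.0033 × 6000 / 9.8 = 2.02 mm
Layer 440–350 hPa: Δp = 90 hPa = 9000 Pa, q̄ = 0.0027 kg/kg → 0.0027 × 9000 / 9.8 = 2.48 mm
PW = 32.90 + 2.02 + 2.48 = 37.40 ≈ 37.4 mm.
Rainfall = ε × PW = 0.44 × 37.4 = 16.5 mm.

PW ≈ 37.4 mm; rainfall ≈ 16.5 mm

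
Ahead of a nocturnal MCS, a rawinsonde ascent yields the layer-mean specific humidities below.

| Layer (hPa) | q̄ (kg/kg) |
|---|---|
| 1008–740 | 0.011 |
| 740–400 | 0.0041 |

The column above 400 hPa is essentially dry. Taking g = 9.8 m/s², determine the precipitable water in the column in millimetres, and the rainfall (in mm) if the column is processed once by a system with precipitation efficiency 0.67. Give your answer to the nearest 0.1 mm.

PW ≈ 44.3 mm; rainfall ≈ 29.7 mm

Precipitable water is the column-integrated vapour mass per unit area: PW = (1/g) Σ q̄ Δp, with q in kg/kg and Δp in Pa (1 kg/m² of water = 1 mm).
Layer 1008–740 hPa: Δp = 268 hPa = 26800 Pa, q̄ = 0.011 kg/kg → 0.011 × 26800 / 9.8 = 30.08 mm
Layer 740–400 hPa: Δp = 340 hPa = 34000 Pa, q̄ = 0.0041 kg/kg → 0.0041 × 34000 / 9.8 = 14.22 mm
PW = 30.08 + 14.22 = 44.30 ≈ 44.3 mm.
Rainfall = ε × PW = 0.67 × 44.3 = 29.7 mm.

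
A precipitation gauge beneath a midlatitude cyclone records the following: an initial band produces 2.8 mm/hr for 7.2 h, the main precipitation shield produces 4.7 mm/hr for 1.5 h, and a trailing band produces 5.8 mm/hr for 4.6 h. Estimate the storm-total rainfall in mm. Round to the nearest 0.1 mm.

total ≈ 53.9 mm

Total = Σ Rᵢ Δtᵢ = 2.8 × 7.2 + 4.7 × 1.5 + 5.8 × 4.6
      = 20.16 + 7.05 + 26.68 = 53.9 mm.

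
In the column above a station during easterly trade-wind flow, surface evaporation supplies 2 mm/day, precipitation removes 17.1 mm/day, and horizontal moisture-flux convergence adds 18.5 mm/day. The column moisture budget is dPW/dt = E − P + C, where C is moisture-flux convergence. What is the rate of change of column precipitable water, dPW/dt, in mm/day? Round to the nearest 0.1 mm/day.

dPW/dt = E − P + C = 2 − 17.1 + (18.5) = 3.4 mm/day.

dPW/dt ≈ 3.4 mm/day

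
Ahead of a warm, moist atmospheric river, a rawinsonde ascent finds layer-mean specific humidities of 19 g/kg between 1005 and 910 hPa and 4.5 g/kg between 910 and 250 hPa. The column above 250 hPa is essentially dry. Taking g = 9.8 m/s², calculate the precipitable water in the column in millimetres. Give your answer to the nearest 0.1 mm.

Precipitable water is the column-integrated vapour mass per unit area: PW = (1/g) Σ q̄ Δp, with q in kg/kg and Δp in Pa (1 kg/m² of water = 1 mm).
Layer 1005–910 hPa: Δp = 95 hPa = 9500 Pa, q̄ = 0.019 kg/kg → 0.019 × 9500 / 9.8 = 18.42 mm
Layer 910–250 hPa: Δp = 660 hPa = 66000 Pa, q̄ = 0.0045 kg/kg → 0.0045 × 66000 / 9.8 = 30.31 mm
PW = 18.42 + 30.31 = 48.73 ≈ 48.7 mm.

PW ≈ 48.7 mm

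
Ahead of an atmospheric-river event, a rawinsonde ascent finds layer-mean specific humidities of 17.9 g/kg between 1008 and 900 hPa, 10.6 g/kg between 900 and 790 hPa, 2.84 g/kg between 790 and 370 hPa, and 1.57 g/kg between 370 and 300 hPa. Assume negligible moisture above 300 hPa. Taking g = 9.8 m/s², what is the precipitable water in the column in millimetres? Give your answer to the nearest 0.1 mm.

PW ≈ 44.9 mm

Precipitable water is the column-integrated vapour mass per unit area: PW = (1/g) Σ q̄ Δp, with q in kg/kg and Δp in Pa (1 kg/m² of water = 1 mm).
Layer 1008–900 hPa: Δp = 108 hPa = 10800 Pa, q̄ = 0.0179 kg/kg → 0.0179 × 10800 / 9.8 = 19.73 mm
Layer 900–790 hPa: Δp = 110 hPa = 11000 Pa, q̄ = 0.0106 kg/kg → 0.0106 × 11000 / 9.8 = 11.90 mm
Layer 790–370 hPa: Δp = 420 hPa = 42000 Pa, q̄ = 0.00284 kg/kg → 0.00284 × 42000 / 9.8 = 12.17 mm
Layer 370–300 hPa: Δp = 70 hPa = 7000 Pa, q̄ = 0.00157 kg/kg → 0.00157 × 7000 / 9.8 = 1.12 mm
PW = 19.73 + 11.90 + 12.17 + 1.12 = 44.92 ≈ 44.9 mm.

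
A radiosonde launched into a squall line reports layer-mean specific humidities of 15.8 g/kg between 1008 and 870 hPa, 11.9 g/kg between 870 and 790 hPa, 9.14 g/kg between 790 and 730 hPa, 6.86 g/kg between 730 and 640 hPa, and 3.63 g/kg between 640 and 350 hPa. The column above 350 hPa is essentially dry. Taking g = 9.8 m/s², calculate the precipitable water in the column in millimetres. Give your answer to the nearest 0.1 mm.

Precipitable water is the column-integrated vapour mass per unit area: PW = (1/g) Σ q̄ Δp, with q in kg/kg and Δp in Pa (1 kg/m² of water = 1 mm).
Layer 1008–870 hPa: Δp = 138 hPa = 13800 Pa, q̄ = 0.0158 kg/kg → 0.0158 × 13800 / 9.8 = 22.25 mm
Layer 870–790 hPa: Δp = 80 hPa = 8000 Pa, q̄ = 0.0119 kg/kg → 0.0119 × 8000 / 9.8 = 9.71 mm
Layer 790–730 hPa: Δp = 60 hPa = 6000 Pa, q̄ = 0.00914 kg/kg → 0.00914 × 6000 / 9.8 = 5.60 mm
Layer 730–640 hPa: Δp = 90 hPa = 9000 Pa, q̄ = 0.00686 kg/kg → 0.00686 × 9000 / 9.8 = 6.30 mm
Layer 640–350 hPa: Δp = 290 hPa = 29000 Pa, q̄ = 0.00363 kg/kg → 0.00363 × 29000 / 9.8 = 10.74 mm
PW = 22.25 + 9.71 + 5.60 + 6.30 + 10.74 = 54.60 ≈ 54.6 mm.

PW ≈ 54.6 mm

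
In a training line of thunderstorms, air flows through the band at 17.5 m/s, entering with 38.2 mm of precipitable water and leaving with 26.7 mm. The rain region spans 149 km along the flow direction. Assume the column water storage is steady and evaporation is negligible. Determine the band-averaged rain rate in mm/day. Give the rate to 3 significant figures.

R ≈ 117 mm/day

Column moisture flux per unit crosswind length is F = V × PW.
Inflow: F_in = 17.5 × 38.2 = 668.5 mm·m/s
Outflow: F_out = 17.5 × 26.7 = 467.25 mm·m/s
Steady-state rate R = (F_in − F_out)/L = (668.5 − 467.25) / 149000 m = 1.351e-03 mm/s.
R = 1.351e-03 × 3600 × 24 = 117 mm/day.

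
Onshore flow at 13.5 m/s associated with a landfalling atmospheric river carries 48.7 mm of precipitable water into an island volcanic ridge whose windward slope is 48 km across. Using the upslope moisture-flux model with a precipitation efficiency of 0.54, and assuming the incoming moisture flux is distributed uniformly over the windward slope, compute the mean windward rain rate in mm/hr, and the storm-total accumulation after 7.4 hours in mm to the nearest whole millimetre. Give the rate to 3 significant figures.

R ≈ 26.6 mm/hr; total ≈ 197 mm

Incoming column moisture flux per unit ridge length: F = V × PW = 13.5 × 48.7 = 657.45 mm·m/s.
Spread over the 48 km slope with efficiency ε = 0.54: R = ε·F/W = 0.54 × 657.45 / 48000 m = 7.396e-03 mm/s.
R = 7.396e-03 × 3600 = 26.6 mm/hr.
Over 7.4 h: total = 26.6 × 7.4 = 196.84 ≈ 197 mm.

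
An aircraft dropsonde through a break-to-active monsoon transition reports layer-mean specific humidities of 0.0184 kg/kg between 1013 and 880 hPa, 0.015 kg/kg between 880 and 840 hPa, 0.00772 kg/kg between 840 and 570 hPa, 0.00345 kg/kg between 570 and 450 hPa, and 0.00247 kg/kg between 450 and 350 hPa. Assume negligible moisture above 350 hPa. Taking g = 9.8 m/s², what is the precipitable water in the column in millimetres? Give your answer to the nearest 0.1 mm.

Precipitable water is the column-integrated vapour mass per unit area: PW = (1/g) Σ q̄ Δp, with q in kg/kg and Δp in Pa (1 kg/m² of water = 1 mm).
Layer 1013–880 hPa: Δp = 133 hPa = 13300 Pa, q̄ = 0.0184 kg/kg → 0.0184 × 13300 / 9.8 = 24.97 mm
Layer 880–840 hPa: Δp = 40 hPa = 4000 Pa, q̄ = 0.015 kg/kg → 0.015 × 4000 / 9.8 = 6.12 mm
Layer 840–570 hPa: Δp = 270 hPa = 27000 Pa, q̄ = 0.00772 kg/kg → 0.00772 × 27000 / 9.8 = 21.27 mm
Layer 570–450 hPa: Δp = 120 hPa = 12000 Pa, q̄ = 0.00345 kg/kg → 0.00345 × 12000 / 9.8 = 4.22 mm
Layer 450–350 hPa: Δp = 100 hPa = 10000 Pa, q̄ = 0.00247 kg/kg → 0.00247 × 10000 / 9.8 = 2.52 mm
PW = 24.97 + 6.12 + 21.27 + 4.22 + 2.52 = 59.10 ≈ 59.1 mm.

PW ≈ 59.1 mm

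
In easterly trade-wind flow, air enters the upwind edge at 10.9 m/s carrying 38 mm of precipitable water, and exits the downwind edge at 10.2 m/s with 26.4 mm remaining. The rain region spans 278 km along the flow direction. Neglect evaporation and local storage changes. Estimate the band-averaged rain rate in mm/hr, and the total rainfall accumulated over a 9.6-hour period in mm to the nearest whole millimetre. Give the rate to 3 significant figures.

R ≈ 1.88 mm/hr; total ≈ 18 mm

Column moisture flux per unit crosswind length is F = V × PW.
Inflow: F_in = 10.9 × 38 = 414.2 mm·m/s
Outflow: F_out = 10.2 × 26.4 = 269.28 mm·m/s
Steady-state rate R = (F_in − F_out)/L = (414.2 − 269.28) / 278000 m = 5.213e-04 mm/s.
R = 5.213e-04 × 3600 = 1.88 mm/hr.
Over 9.6 h: total = 1.88 × 9.6 = 18.048 ≈ 18 mm.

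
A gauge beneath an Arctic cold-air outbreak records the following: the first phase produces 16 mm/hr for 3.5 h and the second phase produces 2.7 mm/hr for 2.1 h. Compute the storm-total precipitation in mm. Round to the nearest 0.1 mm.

total ≈ 61.7 mm

Total = Σ Rᵢ Δtᵢ = 16 × 3.5 + 2.7 × 2.1
      = 56 + 5.67 = 61.7 mm.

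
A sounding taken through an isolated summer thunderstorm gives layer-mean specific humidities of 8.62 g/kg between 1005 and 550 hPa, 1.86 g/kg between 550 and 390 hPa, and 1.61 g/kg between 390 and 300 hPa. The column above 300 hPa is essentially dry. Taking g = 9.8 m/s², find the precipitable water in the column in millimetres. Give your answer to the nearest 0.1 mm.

PW ≈ 44.5 mm

Precipitable water is the column-integrated vapour mass per unit area: PW = (1/g) Σ q̄ Δp, with q in kg/kg and Δp in Pa (1 kg/m² of water = 1 mm).
Layer 1005–550 hPa: Δp = 455 hPa = 45500 Pa, q̄ = 0.00862 kg/kg → 0.00862 × 45500 / 9.8 = 40.02 mm
Layer 550–390 hPa: Δp = 160 hPa = 16000 Pa, q̄ = 0.00186 kg/kg → 0.00186 × 16000 / 9.8 = 3.04 mm
Layer 390–300 hPa: Δp = 90 hPa = 9000 Pa, q̄ = 0.00161 kg/kg → 0.00161 × 9000 / 9.8 = 1.48 mm
PW = 40.02 + 3.04 + 1.48 = 44.54 ≈ 44.5 mm.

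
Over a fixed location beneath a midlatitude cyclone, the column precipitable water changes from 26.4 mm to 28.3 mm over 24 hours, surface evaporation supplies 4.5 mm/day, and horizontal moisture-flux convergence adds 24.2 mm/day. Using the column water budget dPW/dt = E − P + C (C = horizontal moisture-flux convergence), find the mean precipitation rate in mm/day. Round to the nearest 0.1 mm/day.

dPW/dt = (28.3 − 26.4) mm / (24/24 day) = +1.900 mm/day.
P = E + C − dPW/dt = 4.5 + (24.2) − (+1.900) = 26.8 mm/day.

P ≈ 26.8 mm/day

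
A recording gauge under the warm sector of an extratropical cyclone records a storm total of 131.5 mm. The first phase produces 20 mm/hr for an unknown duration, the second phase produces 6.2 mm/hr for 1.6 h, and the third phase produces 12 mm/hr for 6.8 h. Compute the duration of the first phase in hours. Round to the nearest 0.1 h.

duration ≈ 2.0 h

Known phases: 6.2 × 1.6 + 12 × 6.8 = 9.92 + 81.6 = 91.52 mm.
Remaining depth = 131.5 − 91.52 = 39.98 mm.
Duration = 39.98 / 20 = 2.0 h.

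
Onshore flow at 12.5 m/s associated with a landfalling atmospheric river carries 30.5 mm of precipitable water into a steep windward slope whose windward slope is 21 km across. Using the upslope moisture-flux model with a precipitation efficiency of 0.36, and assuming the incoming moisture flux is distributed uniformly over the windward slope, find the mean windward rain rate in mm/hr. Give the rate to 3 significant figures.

Incoming column moisture flux per unit ridge length: F = V × PW = 12.5 × 30.5 = 381.25 mm·m/s.
Spread over the 21 km slope with efficiency ε = 0.36: R = ε·F/W = 0.36 × 381.25 / 21000 m = 6.536e-03 mm/s.
R = 6.536e-03 × 3600 = 23.5 mm/hr.

R ≈ 23.5 mm/hr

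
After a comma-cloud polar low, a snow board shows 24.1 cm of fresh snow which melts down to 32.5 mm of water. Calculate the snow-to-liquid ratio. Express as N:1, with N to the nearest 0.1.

ratio ≈ 7.4

Ratio = snow depth / SWE = 241 mm / 32.5 mm = 7.4, i.e. 7.4:1.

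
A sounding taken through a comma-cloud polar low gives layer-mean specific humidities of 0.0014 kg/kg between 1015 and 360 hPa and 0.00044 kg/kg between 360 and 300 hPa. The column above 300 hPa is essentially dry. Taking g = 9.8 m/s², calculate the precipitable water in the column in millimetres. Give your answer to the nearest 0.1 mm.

Precipitable water is the column-integrated vapour mass per unit area: PW = (1/g) Σ q̄ Δp, with q in kg/kg and Δp in Pa (1 kg/m² of water = 1 mm).
Layer 1015–360 hPa: Δp = 655 hPa = 65500 Pa, q̄ = 0.0014 kg/kg → 0.0014 × 65500 / 9.8 = 9.36 mm
Layer 360–300 hPa: Δp = 60 hPa = 6000 Pa, q̄ = 0.00044 kg/kg → 0.00044 × 6000 / 9.8 = 0.27 mm
PW = 9.36 + 0.27 = 9.63 ≈ 9.6 mm.

PW ≈ 9.6 mm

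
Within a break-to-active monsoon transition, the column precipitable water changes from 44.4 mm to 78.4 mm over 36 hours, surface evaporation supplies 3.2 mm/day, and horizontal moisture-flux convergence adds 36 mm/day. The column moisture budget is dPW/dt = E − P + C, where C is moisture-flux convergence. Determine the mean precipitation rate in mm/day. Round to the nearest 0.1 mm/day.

dPW/dt = (78.4 − 44.4) mm / (36/24 day) = +22.667 mm/day.
P = E + C − dPW/dt = 3.2 + (36) − (+22.667) = 16.5 mm/day.

P ≈ 16.5 mm/day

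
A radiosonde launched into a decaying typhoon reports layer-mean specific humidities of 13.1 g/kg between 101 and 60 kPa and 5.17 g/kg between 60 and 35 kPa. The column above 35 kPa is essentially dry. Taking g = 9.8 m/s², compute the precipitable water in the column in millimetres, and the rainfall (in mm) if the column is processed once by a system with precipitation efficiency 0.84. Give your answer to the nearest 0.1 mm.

Precipitable water is the column-integrated vapour mass per unit area: PW = (1/g) Σ q̄ Δp, with q in kg/kg and Δp in Pa (1 kg/m² of water = 1 mm).
Layer 101–60 kPa: Δp = 410 hPa = 41000 Pa, q̄ = 0.0131 kg/kg → 0.0131 × 41000 / 9.8 = 54.81 mm
Layer 60–35 kPa: Δp = 250 hPa = 25000 Pa, q̄ = 0.00517 kg/kg → 0.00517 × 25000 / 9.8 = 13.19 mm
PW = 54.81 + 13.19 = 68.00 ≈ 68.0 mm.
Rainfall = ε × PW = 0.84 × 68.0 = 57.1 mm.

PW ≈ 68.0 mm; rainfall ≈ 57.1 mm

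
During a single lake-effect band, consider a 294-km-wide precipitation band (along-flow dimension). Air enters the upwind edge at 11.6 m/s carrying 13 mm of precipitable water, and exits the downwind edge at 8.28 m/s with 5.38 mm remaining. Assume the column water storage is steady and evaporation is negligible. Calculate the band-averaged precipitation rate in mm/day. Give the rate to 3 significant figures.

R ≈ 31.2 mm/day

Column moisture flux per unit crosswind length is F = V × PW.
Inflow: F_in = 11.6 × 13 = 150.8 mm·m/s
Outflow: F_out = 8.28 × 5.38 = 44.5464 mm·m/s
Steady-state rate R = (F_in − F_out)/L = (150.8 − 44.5464) / 294000 m = 3.614e-04 mm/s.
R = 3.614e-04 × 3600 × 24 = 31.2 mm/day.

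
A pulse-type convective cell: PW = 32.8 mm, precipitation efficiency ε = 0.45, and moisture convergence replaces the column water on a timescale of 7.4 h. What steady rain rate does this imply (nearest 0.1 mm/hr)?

R ≈ 2.0 mm/hr

Each overturning extracts ε × PW = 0.45 × 32.8 = 14.76 mm.
Rate = ε·PW / τ = 14.76 / 7.4 h = 2.0 mm/hr.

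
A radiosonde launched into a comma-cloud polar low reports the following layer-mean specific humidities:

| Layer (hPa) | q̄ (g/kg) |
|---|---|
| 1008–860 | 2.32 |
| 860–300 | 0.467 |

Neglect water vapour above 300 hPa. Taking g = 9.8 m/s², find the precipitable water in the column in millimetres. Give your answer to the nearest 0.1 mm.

PW ≈ 6.2 mm

Precipitable water is the column-integrated vapour mass per unit area: PW = (1/g) Σ q̄ Δp, with q in kg/kg and Δp in Pa (1 kg/m² of water = 1 mm).
Layer 1008–860 hPa: Δp = 148 hPa = 14800 Pa, q̄ = 0.00232 kg/kg → 0.00232 × 14800 / 9.8 = 3.50 mm
Layer 860–300 hPa: Δp = 560 hPa = 56000 Pa, q̄ = 0.000467 kg/kg → 0.000467 × 56000 / 9.8 = 2.67 mm
PW = 3.50 + 2.67 = 6.17 ≈ 6.2 mm.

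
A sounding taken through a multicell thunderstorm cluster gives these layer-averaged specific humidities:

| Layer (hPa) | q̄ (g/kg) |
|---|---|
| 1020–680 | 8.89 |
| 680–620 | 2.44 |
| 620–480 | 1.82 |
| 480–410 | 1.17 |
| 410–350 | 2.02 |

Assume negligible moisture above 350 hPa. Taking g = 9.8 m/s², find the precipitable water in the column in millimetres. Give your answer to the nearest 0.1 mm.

Precipitable water is the column-integrated vapour mass per unit area: PW = (1/g) Σ q̄ Δp, with q in kg/kg and Δp in Pa (1 kg/m² of water = 1 mm).
Layer 1020–680 hPa: Δp = 340 hPa = 34000 Pa, q̄ = 0.00889 kg/kg → 0.00889 × 34000 / 9.8 = 30.84 mm
Layer 680–620 hPa: Δp = 60 hPa = 6000 Pa, q̄ = 0.00244 kg/kg → 0.00244 × 6000 / 9.8 = 1.49 mm
Layer 620–480 hPa: Δp = 140 hPa = 14000 Pa, q̄ = 0.00182 kg/kg → 0.00182 × 14000 / 9.8 = 2.60 mm
Layer 480–410 hPa: Δp = 70 hPa = 7000 Pa, q̄ = 0.00117 kg/kg → 0.00117 × 7000 / 9.8 = 0.84 mm
Layer 410–350 hPa: Δp = 60 hPa = 6000 Pa, q̄ = 0.00202 kg/kg → 0.00202 × 6000 / 9.8 = 1.24 mm
PW = 30.84 + 1.49 + 2.60 + 0.84 + 1.24 = 37.01 ≈ 37.0 mm.

PW ≈ 37.0 mm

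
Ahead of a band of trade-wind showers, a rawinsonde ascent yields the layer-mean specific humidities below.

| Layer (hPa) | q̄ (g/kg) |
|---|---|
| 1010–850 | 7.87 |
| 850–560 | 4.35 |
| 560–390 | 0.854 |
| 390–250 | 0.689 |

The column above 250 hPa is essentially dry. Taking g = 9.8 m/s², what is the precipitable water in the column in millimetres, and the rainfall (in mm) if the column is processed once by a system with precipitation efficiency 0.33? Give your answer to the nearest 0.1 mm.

PW ≈ 28.2 mm; rainfall ≈ 9.3 mm

Precipitable water is the column-integrated vapour mass per unit area: PW = (1/g) Σ q̄ Δp, with q in kg/kg and Δp in Pa (1 kg/m² of water = 1 mm).
Layer 1010–850 hPa: Δp = 160 hPa = 16000 Pa, q̄ = 0.00787 kg/kg → 0.00787 × 16000 / 9.8 = 12.85 mm
Layer 850–560 hPa: Δp = 290 hPa = 29000 Pa, q̄ = 0.00435 kg/kg → 0.00435 × 29000 / 9.8 = 12.87 mm
Layer 560–390 hPa: Δp = 170 hPa = 17000 Pa, q̄ = 0.000854 kg/kg → 0.000854 × 17000 / 9.8 = 1.48 mm
Layer 390–250 hPa: Δp = 140 hPa = 14000 Pa, q̄ = 0.000689 kg/kg → 0.000689 × 14000 / 9.8 = 0.98 mm
PW = 12.85 + 12.87 + 1.48 + 0.98 = 28.18 ≈ 28.2 mm.
Rainfall = ε × PW = 0.33 × 28.2 = 9.3 mm.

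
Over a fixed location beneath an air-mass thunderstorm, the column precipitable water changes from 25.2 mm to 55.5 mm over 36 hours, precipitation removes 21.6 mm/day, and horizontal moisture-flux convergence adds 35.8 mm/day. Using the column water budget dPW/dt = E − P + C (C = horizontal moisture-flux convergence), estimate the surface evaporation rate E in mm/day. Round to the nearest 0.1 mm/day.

dPW/dt = (55.5 − 25.2) mm / (36/24 day) = +20.200 mm/day.
E = dPW/dt + P − C = (+20.200) + 21.6 − (35.8) = 6.0 mm/day.

E ≈ 6.0 mm/day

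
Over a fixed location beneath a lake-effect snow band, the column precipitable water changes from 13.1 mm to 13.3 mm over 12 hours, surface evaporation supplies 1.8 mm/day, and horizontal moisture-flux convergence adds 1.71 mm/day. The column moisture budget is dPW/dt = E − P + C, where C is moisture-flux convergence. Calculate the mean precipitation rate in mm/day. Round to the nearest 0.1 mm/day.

P ≈ 3.1 mm/day

dPW/dt = (13.3 − 13.1) mm / (12/24 day) = +0.400 mm/day.
P = E + C − dPW/dt = 1.8 + (1.71) − (+0.400) = 3.1 mm/day.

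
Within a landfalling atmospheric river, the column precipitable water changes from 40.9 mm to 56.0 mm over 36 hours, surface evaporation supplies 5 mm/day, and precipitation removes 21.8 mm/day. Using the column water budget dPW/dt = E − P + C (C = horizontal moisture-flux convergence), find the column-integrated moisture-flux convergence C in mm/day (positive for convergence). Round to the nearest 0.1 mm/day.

dPW/dt = (56.0 − 40.9) mm / (36/24 day) = +10.067 mm/day.
C = dPW/dt − E + P = (+10.067) − 5 + 21.8 = 26.9 mm/day.

C ≈ 26.9 mm/day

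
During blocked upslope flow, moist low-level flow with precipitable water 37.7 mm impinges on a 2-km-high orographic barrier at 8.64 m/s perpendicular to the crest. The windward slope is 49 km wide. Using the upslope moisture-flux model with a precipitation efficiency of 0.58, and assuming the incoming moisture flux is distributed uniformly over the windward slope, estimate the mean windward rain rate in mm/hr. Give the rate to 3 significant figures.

R ≈ 13.9 mm/hr

Incoming column moisture flux per unit ridge length: F = V × PW = 8.64 × 37.7 = 325.728 mm·m/s.
Spread over the 49 km slope with efficiency ε = 0.58: R = ε·F/W = 0.58 × 325.728 / 49000 m = 3.856e-03 mm/s.
R = 3.856e-03 × 3600 = 13.9 mm/hr.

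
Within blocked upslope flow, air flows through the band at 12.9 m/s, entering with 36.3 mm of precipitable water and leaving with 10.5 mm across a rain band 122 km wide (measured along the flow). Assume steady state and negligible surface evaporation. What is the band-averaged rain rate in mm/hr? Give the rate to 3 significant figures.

Column moisture flux per unit crosswind length is F = V × PW.
Inflow: F_in = 12.9 × 36.3 = 468.27 mm·m/s
Outflow: F_out = 12.9 × 10.5 = 135.45 mm·m/s
Steady-state rate R = (F_in − F_out)/L = (468.27 − 135.45) / 122000 m = 2.728e-03 mm/s.
R = 2.728e-03 × 3600 = 9.82 mm/hr.

R ≈ 9.82 mm/hr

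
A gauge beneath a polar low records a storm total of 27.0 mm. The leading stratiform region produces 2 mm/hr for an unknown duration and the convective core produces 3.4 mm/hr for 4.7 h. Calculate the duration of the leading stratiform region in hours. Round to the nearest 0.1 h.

Known phases: 3.4 × 4.7 = 15.98 mm.
Remaining depth = 27.0 − 15.98 = 11.02 mm.
Duration = 11.02 / 2 = 5.5 h.

duration ≈ 5.5 h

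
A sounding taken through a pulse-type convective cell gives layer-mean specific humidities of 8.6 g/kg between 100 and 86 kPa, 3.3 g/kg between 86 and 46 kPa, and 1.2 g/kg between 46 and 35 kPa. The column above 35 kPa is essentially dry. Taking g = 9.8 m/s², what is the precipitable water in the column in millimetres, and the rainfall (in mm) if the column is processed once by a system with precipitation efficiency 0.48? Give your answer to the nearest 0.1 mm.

PW ≈ 27.1 mm; rainfall ≈ 13.0 mm

Precipitable water is the column-integrated vapour mass per unit area: PW = (1/g) Σ q̄ Δp, with q in kg/kg and Δp in Pa (1 kg/m² of water = 1 mm).
Layer 100–86 kPa: Δp = 140 hPa = 14000 Pa, q̄ = 0.0086 kg/kg → 0.0086 × 14000 / 9.8 = 12.29 mm
Layer 86–46 kPa: Δp = 400 hPa = 40000 Pa, q̄ = 0.0033 kg/kg → 0.0033 × 40000 / 9.8 = 13.47 mm
Layer 46–35 kPa: Δp = 110 hPa = 11000 Pa, q̄ = 0.0012 kg/kg → 0.0012 × 11000 / 9.8 = 1.35 mm
PW = 12.29 + 13.47 + 1.35 = 27.11 ≈ 27.1 mm.
Rainfall = ε × PW = 0.48 × 27.1 = 13.0 mm.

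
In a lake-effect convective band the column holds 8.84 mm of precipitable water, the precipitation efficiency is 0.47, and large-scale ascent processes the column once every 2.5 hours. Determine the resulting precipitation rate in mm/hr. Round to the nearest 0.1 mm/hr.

R ≈ 1.7 mm/hr

Each overturning extracts ε × PW = 0.47 × 8.84 = 4.1548 mm.
Rate = ε·PW / τ = 4.1548 / 2.5 h = 1.7 mm/hr.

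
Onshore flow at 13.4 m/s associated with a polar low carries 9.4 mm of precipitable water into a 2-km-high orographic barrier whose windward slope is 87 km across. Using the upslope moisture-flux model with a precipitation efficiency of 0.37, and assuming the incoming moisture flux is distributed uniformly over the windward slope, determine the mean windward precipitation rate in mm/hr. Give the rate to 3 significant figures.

Incoming column moisture flux per unit ridge length: F = V × PW = 13.4 × 9.4 = 125.96 mm·m/s.
Spread over the 87 km slope with efficiency ε = 0.37: R = ε·F/W = 0.37 × 125.96 / 87000 m = 5.357e-04 mm/s.
R = 5.357e-04 × 3600 = 1.93 mm/hr.

R ≈ 1.93 mm/hr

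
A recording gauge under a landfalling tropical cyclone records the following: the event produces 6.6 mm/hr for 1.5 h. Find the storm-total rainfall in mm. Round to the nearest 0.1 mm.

Total = Σ Rᵢ Δtᵢ = 6.6 × 1.5
      = 9.9 = 9.9 mm.

total ≈ 9.9 mm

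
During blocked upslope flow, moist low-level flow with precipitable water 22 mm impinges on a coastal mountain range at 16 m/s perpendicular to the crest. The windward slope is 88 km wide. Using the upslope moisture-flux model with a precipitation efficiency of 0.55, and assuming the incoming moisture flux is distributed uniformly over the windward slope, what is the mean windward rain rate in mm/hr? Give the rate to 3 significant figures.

R ≈ 7.92 mm/hr

Incoming column moisture flux per unit ridge length: F = V × PW = 16 × 22 = 352 mm·m/s.
Spread over the 88 km slope with efficiency ε = 0.55: R = ε·F/W = 0.55 × 352 / 88000 m = 2.200e-03 mm/s.
R = 2.200e-03 × 3600 = 7.92 mm/hr.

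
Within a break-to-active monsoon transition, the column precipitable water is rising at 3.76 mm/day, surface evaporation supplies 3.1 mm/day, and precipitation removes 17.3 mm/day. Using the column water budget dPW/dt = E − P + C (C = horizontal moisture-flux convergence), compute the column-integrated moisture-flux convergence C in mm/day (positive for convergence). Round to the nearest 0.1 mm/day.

C ≈ 18.0 mm/day

dPW/dt = +3.76 mm/day.
C = dPW/dt − E + P = (+3.76) − 3.1 + 17.3 = 18.0 mm/day.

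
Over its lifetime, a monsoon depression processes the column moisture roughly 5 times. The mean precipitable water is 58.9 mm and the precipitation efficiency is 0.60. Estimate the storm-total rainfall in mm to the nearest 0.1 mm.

Each cycle deposits ε × PW = 0.60 × 58.9 = 35.34 mm.
Over 5 cycles: 5 × 35.34 = 176.7 mm.

rainfall ≈ 176.7 mm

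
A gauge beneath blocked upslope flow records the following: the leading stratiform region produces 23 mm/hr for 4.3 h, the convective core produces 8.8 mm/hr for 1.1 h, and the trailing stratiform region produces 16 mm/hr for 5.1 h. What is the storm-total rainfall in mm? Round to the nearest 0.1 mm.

total ≈ 190.2 mm

Total = Σ Rᵢ Δtᵢ = 23 × 4.3 + 8.8 × 1.1 + 16 × 5.1
      = 98.9 + 9.68 + 81.6 = 190.2 mm.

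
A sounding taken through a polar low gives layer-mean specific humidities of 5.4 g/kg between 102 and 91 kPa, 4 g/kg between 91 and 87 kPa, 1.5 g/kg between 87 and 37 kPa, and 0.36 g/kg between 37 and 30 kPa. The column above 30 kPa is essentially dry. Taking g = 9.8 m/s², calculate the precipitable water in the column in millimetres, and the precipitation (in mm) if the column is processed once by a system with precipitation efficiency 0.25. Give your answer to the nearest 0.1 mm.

Precipitable water is the column-integrated vapour mass per unit area: PW = (1/g) Σ q̄ Δp, with q in kg/kg and Δp in Pa (1 kg/m² of water = 1 mm).
Layer 102–91 kPa: Δp = 110 hPa = 11000 Pa, q̄ = 0.0054 kg/kg → 0.0054 × 11000 / 9.8 = 6.06 mm
Layer 91–87 kPa: Δp = 40 hPa = 4000 Pa, q̄ = 0.004 kg/kg → 0.004 × 4000 / 9.8 = 1.63 mm
Layer 87–37 kPa: Δp = 500 hPa = 50000 Pa, q̄ = 0.0015 kg/kg → 0.0015 × 50000 / 9.8 = 7.65 mm
Layer 37–30 kPa: Δp = 70 hPa = 7000 Pa, q̄ = 0.00036 kg/kg → 0.00036 × 7000 / 9.8 = 0.26 mm
PW = 6.06 + 1.63 + 7.65 + 0.26 = 15.60 ≈ 15.6 mm.
Precipitation = ε × PW = 0.25 × 15.6 = 3.9 mm.

PW ≈ 15.6 mm; precipitation ≈ 3.9 mm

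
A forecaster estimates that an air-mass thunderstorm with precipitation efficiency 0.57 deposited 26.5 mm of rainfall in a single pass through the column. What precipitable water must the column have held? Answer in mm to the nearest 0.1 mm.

PW = rainfall / ε = 26.5 / 0.57 = 46.5 mm.

PW ≈ 46.5 mm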